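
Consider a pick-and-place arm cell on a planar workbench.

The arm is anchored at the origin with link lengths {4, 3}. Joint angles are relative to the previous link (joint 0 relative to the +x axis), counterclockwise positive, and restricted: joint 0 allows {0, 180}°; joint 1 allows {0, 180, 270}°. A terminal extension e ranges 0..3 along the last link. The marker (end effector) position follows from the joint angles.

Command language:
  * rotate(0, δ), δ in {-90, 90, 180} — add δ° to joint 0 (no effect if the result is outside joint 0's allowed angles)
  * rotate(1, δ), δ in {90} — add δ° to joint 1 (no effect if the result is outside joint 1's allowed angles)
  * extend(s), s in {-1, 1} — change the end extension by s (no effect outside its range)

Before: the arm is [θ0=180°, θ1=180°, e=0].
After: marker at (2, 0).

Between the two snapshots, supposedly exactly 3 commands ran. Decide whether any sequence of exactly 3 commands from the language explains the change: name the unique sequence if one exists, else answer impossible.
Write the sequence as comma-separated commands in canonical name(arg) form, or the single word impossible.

extend(1), extend(1), extend(1)

begin: [θ0=180°, θ1=180°, e=0]
1. extend(1) → [θ0=180°, θ1=180°, e=1]
2. extend(1) → [θ0=180°, θ1=180°, e=2]
3. extend(1) → [θ0=180°, θ1=180°, e=3]
no other 3-command option fits: unique.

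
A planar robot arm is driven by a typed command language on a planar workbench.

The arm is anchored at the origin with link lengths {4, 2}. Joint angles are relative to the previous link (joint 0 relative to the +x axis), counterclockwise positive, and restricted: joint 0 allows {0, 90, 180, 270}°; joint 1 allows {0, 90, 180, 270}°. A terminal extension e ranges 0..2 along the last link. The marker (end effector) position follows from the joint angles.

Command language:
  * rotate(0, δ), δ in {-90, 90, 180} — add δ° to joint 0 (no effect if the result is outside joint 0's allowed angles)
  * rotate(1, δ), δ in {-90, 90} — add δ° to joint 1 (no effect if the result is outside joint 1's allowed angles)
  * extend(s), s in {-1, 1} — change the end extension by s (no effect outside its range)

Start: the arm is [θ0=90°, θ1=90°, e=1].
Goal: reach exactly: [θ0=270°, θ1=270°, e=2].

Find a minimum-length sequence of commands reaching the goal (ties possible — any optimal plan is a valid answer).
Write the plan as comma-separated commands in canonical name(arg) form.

extend(1), rotate(1, -90), rotate(1, -90), rotate(0, 180)

begin: [θ0=90°, θ1=90°, e=1]
1. extend(1) → [θ0=90°, θ1=90°, e=2]
2. rotate(1, -90) → [θ0=90°, θ1=0°, e=2]
3. rotate(1, -90) → [θ0=90°, θ1=270°, e=2]
4. rotate(0, 180) → [θ0=270°, θ1=270°, e=2]
nothing shorter than 4 reaches the goal.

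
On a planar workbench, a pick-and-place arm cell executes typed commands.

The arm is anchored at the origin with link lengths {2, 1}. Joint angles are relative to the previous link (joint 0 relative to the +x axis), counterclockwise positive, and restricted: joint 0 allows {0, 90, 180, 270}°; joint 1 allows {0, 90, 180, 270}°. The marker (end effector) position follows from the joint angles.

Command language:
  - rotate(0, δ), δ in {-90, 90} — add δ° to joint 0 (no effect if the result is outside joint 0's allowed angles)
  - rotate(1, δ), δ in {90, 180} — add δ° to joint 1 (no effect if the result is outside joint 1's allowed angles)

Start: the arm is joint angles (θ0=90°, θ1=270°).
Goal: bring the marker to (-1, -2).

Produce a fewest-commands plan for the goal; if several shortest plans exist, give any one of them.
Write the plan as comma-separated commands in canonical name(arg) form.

begin: joint angles (θ0=90°, θ1=270°)
[1] after rotate(0, 90): joint angles (θ0=180°, θ1=270°)
[2] after rotate(0, 90): joint angles (θ0=270°, θ1=270°)
minimal: 2 command(s), checked below 2.

rotate(0, 90), rotate(0, 90)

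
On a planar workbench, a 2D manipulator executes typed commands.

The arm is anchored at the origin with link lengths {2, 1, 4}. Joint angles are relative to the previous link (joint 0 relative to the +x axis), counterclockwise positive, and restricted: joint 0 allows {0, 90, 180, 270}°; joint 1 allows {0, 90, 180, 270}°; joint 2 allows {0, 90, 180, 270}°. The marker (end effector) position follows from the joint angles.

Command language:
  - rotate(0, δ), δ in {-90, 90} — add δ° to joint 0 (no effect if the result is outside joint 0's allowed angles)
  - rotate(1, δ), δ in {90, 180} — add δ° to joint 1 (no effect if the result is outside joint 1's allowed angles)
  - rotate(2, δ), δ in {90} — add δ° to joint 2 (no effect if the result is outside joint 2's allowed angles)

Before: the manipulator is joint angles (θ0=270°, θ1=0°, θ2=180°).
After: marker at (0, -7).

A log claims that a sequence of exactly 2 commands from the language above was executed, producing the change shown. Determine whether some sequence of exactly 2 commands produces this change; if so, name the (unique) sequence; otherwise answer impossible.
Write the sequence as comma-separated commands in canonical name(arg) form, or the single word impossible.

initial: joint angles (θ0=270°, θ1=0°, θ2=180°)
[1] after rotate(2, 90): joint angles (θ0=270°, θ1=0°, θ2=270°)
[2] after rotate(2, 90): joint angles (θ0=270°, θ1=0°, θ2=0°)
no rival 2-sequence matches.

rotate(2, 90), rotate(2, 90)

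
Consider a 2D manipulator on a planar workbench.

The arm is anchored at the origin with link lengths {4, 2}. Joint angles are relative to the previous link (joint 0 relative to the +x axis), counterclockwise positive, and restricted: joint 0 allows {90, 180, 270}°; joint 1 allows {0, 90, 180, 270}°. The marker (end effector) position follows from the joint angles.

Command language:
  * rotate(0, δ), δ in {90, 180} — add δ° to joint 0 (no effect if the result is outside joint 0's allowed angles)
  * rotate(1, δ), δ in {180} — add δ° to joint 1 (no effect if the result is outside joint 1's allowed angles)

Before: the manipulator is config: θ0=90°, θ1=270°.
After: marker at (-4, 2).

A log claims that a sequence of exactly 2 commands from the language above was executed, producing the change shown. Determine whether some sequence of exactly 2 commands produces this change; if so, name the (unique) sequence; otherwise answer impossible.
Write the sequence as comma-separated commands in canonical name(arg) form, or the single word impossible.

rotate(0, 90), rotate(0, 180)

key: order matters: swapping rotate(0, 90) and rotate(0, 180) lands elsewhere
start: config: θ0=90°, θ1=270°
t=1 rotate(0, 90) ⇒ config: θ0=180°, θ1=270°
t=2 rotate(0, 180) ⇒ config: θ0=180°, θ1=270°
all 9 alternatives checked — unique.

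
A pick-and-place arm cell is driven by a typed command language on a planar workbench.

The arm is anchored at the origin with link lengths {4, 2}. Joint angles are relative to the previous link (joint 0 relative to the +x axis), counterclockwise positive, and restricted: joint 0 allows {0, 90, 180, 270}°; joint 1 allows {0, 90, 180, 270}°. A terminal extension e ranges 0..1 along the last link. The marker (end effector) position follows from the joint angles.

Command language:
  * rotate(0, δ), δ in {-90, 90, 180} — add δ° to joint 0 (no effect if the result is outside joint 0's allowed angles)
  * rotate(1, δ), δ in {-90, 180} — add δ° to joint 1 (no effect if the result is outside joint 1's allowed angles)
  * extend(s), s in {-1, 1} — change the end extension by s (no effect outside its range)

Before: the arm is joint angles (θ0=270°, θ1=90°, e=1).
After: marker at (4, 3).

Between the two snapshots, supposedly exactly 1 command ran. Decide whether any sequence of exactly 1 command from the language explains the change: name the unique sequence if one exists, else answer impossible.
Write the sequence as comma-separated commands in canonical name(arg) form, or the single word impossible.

rotate(0, 90)

initial: joint angles (θ0=270°, θ1=90°, e=1)
1. rotate(0, 90) → joint angles (θ0=0°, θ1=90°, e=1)
uniquely the one of 7 1-step routes that fits.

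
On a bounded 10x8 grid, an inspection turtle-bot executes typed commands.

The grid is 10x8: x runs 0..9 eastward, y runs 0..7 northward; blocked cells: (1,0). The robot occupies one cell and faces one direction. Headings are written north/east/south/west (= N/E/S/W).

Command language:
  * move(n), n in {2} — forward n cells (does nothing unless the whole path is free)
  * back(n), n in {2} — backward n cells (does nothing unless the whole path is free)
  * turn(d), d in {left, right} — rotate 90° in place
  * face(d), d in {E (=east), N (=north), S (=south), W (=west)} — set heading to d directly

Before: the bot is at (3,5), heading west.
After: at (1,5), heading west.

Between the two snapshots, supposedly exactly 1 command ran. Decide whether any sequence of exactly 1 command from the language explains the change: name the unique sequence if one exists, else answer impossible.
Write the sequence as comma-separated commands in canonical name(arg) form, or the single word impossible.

move(2)

key: heading stays W — the single command does not turn
t0: at (3,5), heading west
[1] after move(2): at (1,5), heading west
uniquely the one of 8 1-step routes that fits.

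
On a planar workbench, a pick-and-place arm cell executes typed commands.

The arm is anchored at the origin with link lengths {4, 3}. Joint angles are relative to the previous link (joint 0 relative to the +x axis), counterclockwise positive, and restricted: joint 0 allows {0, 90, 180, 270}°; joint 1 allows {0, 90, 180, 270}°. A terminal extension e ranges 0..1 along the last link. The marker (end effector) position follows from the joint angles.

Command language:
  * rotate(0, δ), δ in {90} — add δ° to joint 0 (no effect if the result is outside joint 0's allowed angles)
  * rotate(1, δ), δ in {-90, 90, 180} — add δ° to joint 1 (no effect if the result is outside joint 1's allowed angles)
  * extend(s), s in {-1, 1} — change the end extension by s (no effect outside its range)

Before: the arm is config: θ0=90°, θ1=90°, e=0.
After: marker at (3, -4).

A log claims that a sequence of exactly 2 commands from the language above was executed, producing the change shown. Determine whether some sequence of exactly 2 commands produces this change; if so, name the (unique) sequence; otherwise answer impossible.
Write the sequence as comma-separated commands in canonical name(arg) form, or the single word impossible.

t0: config: θ0=90°, θ1=90°, e=0
t=1 rotate(0, 90) ⇒ config: θ0=180°, θ1=90°, e=0
t=2 rotate(0, 90) ⇒ config: θ0=270°, θ1=90°, e=0
no rival 2-sequence matches.

rotate(0, 90), rotate(0, 90)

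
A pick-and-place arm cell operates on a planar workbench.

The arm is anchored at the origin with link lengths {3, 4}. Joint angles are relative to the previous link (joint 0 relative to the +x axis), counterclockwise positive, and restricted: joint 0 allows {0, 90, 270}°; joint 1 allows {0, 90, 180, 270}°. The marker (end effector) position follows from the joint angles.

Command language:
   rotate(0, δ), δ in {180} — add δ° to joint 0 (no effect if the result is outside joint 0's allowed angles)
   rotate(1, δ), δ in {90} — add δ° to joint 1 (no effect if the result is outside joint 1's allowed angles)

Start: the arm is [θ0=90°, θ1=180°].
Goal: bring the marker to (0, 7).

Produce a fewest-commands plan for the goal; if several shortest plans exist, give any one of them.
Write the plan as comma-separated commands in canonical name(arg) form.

rotate(1, 90), rotate(1, 90)

t0: [θ0=90°, θ1=180°]
step 1 (rotate(1, 90)): [θ0=90°, θ1=270°]
step 2 (rotate(1, 90)): [θ0=90°, θ1=0°]
no 1-step plan works, so 2 is optimal.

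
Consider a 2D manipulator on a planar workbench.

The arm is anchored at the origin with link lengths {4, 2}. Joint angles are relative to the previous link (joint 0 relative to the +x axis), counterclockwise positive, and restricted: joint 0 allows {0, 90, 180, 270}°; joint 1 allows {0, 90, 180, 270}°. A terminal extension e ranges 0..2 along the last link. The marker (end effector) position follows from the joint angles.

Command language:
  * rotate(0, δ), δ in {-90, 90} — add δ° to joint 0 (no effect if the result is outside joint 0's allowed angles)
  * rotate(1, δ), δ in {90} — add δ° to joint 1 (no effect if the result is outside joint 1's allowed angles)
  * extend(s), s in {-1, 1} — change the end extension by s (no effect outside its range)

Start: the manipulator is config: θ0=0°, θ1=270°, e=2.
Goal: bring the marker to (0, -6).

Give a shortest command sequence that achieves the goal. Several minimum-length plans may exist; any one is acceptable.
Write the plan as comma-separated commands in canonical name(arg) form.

t0: config: θ0=0°, θ1=270°, e=2
1. rotate(1, 90) → config: θ0=0°, θ1=0°, e=2
2. extend(-1) → config: θ0=0°, θ1=0°, e=1
3. extend(-1) → config: θ0=0°, θ1=0°, e=0
4. rotate(0, -90) → config: θ0=270°, θ1=0°, e=0
shorter routes all fall short; 4 is best.

rotate(1, 90), extend(-1), extend(-1), rotate(0, -90)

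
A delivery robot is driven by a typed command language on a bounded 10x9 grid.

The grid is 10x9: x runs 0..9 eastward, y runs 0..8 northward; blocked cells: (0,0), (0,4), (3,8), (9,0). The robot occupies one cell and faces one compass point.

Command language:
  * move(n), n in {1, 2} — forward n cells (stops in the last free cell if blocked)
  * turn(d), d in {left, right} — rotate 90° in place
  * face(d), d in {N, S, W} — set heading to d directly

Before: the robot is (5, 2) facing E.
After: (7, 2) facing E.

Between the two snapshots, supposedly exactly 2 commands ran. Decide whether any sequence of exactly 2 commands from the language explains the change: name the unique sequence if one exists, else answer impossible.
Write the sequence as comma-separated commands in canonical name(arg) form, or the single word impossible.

move(1), move(1)

key: still facing E at the end — nothing in the sequence rotates
begin: (5, 2) facing E
1. move(1) → (6, 2) facing E
2. move(1) → (7, 2) facing E
no rival 2-sequence matches.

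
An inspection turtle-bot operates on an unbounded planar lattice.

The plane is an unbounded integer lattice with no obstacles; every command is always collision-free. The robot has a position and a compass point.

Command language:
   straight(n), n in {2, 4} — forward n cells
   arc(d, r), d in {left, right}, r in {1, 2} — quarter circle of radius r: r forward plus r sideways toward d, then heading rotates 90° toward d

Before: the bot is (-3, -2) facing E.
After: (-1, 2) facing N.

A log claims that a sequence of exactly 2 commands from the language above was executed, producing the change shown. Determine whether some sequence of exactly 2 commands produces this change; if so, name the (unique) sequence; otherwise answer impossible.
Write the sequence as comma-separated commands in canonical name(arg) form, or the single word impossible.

arc(left, 2), straight(2)

key: order matters: swapping arc(left, 2) and straight(2) lands elsewhere
from: (-3, -2) facing E
step 1 (arc(left, 2)): (-1, 0) facing N
step 2 (straight(2)): (-1, 2) facing N
no rival 2-sequence matches.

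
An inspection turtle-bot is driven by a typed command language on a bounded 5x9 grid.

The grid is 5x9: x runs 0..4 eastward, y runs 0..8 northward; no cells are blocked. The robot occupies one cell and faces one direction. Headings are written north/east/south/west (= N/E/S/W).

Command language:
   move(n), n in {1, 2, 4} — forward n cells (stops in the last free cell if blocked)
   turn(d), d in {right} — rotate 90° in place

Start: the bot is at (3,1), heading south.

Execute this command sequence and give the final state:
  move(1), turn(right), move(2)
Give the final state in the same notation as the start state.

from: at (3,1), heading south
step 1 (move(1)): at (3,0), heading south
step 2 (turn(right)): at (3,0), heading west
step 3 (move(2)): at (1,0), heading west

at (1,0), heading west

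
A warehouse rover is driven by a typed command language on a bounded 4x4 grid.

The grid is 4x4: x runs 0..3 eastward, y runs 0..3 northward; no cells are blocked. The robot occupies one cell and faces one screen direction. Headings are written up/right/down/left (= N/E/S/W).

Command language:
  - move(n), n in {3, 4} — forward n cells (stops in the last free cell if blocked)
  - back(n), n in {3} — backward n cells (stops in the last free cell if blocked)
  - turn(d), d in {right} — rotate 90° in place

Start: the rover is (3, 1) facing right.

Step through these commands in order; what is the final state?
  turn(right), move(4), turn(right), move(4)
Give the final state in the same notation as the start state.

start: (3, 1) facing right
[1] after turn(right): (3, 1) facing down
[2] after move(4): (3, 0) facing down
[3] after turn(right): (3, 0) facing left
[4] after move(4): (0, 0) facing left

(0, 0) facing left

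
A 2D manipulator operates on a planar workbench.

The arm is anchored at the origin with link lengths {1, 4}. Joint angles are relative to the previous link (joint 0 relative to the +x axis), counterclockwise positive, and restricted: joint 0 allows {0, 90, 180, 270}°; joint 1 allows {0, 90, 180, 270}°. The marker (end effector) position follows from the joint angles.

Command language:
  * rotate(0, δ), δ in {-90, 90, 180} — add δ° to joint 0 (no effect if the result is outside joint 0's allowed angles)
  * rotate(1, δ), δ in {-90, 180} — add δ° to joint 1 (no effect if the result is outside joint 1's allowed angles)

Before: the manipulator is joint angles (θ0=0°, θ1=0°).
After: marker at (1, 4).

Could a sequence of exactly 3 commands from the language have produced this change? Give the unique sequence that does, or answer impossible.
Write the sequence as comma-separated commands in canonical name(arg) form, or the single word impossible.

start: joint angles (θ0=0°, θ1=0°)
t=1 rotate(1, -90) ⇒ joint angles (θ0=0°, θ1=270°)
t=2 rotate(1, -90) ⇒ joint angles (θ0=0°, θ1=180°)
t=3 rotate(1, -90) ⇒ joint angles (θ0=0°, θ1=90°)
uniquely the one of 125 3-step routes that fits.

rotate(1, -90), rotate(1, -90), rotate(1, -90)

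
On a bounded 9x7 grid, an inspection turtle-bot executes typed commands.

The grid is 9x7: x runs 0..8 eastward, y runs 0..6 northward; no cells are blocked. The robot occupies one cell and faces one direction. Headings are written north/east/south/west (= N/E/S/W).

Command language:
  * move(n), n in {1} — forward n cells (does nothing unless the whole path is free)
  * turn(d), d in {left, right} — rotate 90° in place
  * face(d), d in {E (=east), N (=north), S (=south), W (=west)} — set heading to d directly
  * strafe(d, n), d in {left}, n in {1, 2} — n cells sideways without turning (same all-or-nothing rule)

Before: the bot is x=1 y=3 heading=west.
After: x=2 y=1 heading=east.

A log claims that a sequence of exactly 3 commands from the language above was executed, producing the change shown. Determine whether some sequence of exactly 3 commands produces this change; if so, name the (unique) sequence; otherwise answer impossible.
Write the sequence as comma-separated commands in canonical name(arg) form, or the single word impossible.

strafe(left, 2), face(E), move(1)

key: running move(1) before strafe(left, 2) would end elsewhere — order is forced
from: x=1 y=3 heading=west
[1] after strafe(left, 2): x=1 y=1 heading=west
[2] after face(E): x=1 y=1 heading=east
[3] after move(1): x=2 y=1 heading=east
no other 3-command option fits: unique.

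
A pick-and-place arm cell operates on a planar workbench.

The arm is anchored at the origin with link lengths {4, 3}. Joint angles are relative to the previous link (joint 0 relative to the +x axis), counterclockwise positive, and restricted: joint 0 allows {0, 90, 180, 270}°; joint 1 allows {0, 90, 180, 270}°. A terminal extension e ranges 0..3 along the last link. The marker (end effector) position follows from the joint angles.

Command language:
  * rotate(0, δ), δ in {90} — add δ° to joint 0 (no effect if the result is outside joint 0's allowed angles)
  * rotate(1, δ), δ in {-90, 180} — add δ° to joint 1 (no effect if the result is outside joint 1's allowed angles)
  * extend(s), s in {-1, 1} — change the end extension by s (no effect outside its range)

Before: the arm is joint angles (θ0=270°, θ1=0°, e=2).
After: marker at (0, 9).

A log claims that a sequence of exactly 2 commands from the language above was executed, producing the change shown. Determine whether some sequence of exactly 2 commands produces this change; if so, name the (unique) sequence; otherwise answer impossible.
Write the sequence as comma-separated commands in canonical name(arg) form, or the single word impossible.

t0: joint angles (θ0=270°, θ1=0°, e=2)
step 1 (rotate(0, 90)): joint angles (θ0=0°, θ1=0°, e=2)
step 2 (rotate(0, 90)): joint angles (θ0=90°, θ1=0°, e=2)
uniquely the one of 25 2-step routes that fits.

rotate(0, 90), rotate(0, 90)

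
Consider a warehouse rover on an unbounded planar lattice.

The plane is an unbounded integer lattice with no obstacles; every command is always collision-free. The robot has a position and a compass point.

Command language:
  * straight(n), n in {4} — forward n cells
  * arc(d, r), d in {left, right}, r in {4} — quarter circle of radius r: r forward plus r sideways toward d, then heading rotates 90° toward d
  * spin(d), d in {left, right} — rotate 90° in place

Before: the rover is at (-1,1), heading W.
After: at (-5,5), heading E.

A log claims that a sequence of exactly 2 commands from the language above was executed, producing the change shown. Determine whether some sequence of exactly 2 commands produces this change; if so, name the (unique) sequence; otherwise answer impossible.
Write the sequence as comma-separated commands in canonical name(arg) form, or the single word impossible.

key: cell and facing (now E) both changed — the 2 commands mix motion and turning
start: at (-1,1), heading W
t=1 arc(right, 4) ⇒ at (-5,5), heading N
t=2 spin(right) ⇒ at (-5,5), heading E
no other 2-command option fits: unique.

arc(right, 4), spin(right)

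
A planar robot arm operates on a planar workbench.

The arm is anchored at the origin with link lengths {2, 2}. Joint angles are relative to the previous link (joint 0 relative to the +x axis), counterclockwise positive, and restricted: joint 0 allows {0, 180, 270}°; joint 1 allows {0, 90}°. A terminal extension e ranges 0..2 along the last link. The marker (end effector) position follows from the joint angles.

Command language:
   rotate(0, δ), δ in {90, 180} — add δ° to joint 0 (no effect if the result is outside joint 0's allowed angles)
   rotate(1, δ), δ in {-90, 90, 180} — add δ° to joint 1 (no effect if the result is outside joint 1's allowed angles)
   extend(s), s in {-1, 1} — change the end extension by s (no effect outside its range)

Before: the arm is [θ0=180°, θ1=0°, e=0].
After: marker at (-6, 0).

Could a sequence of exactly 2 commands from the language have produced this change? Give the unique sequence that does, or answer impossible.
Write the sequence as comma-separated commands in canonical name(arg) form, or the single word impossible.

extend(1), extend(1)

initial: [θ0=180°, θ1=0°, e=0]
t=1 extend(1) ⇒ [θ0=180°, θ1=0°, e=1]
t=2 extend(1) ⇒ [θ0=180°, θ1=0°, e=2]
no other 2-command option fits: unique.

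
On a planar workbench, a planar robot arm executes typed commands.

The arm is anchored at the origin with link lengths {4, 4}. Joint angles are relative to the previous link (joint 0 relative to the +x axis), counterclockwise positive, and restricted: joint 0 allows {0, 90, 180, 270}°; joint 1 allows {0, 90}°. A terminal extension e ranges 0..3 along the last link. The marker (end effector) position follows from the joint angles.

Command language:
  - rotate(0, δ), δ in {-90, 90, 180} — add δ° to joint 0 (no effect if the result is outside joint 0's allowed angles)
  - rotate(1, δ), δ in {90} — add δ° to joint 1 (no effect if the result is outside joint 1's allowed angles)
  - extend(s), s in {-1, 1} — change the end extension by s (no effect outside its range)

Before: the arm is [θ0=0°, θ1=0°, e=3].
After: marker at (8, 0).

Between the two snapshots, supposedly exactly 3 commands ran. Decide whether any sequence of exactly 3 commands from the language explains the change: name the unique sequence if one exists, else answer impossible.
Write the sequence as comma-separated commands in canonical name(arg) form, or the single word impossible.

extend(-1), extend(-1), extend(-1)

from: [θ0=0°, θ1=0°, e=3]
step 1 (extend(-1)): [θ0=0°, θ1=0°, e=2]
step 2 (extend(-1)): [θ0=0°, θ1=0°, e=1]
step 3 (extend(-1)): [θ0=0°, θ1=0°, e=0]
all 216 alternatives checked — unique.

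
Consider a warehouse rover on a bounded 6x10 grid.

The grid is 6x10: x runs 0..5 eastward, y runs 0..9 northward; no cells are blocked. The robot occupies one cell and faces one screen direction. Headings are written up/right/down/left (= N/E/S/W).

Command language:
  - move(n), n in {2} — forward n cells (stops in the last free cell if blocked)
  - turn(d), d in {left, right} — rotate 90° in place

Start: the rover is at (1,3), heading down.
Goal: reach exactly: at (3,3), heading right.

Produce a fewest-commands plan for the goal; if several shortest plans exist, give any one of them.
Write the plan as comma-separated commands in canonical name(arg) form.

turn(left), move(2)

initial: at (1,3), heading down
t=1 turn(left) ⇒ at (1,3), heading right
t=2 move(2) ⇒ at (3,3), heading right
minimal: 2 command(s), checked below 2.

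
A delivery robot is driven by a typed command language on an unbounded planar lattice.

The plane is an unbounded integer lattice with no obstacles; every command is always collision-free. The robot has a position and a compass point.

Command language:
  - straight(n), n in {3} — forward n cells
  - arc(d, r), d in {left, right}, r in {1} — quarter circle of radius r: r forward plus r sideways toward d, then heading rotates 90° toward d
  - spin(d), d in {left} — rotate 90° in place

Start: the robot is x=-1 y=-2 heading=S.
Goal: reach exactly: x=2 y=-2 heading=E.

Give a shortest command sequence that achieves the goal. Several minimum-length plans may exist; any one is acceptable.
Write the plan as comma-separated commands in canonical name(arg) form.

begin: x=-1 y=-2 heading=S
t=1 spin(left) ⇒ x=-1 y=-2 heading=E
t=2 straight(3) ⇒ x=2 y=-2 heading=E
minimal: 2 command(s), checked below 2.

spin(left), straight(3)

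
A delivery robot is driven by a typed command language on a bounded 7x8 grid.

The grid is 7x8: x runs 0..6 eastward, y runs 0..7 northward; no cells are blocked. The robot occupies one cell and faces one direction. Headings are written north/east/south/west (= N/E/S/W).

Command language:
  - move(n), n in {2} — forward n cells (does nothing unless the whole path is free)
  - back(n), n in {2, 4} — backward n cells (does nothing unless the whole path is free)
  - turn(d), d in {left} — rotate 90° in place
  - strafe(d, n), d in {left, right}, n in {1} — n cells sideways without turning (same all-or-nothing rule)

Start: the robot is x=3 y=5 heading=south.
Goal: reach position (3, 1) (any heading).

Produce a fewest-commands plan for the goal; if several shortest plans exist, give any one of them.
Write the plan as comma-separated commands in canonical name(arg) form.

move(2), move(2)

start: x=3 y=5 heading=south
step 1 (move(2)): x=3 y=3 heading=south
step 2 (move(2)): x=3 y=1 heading=south
nothing shorter than 2 reaches the goal.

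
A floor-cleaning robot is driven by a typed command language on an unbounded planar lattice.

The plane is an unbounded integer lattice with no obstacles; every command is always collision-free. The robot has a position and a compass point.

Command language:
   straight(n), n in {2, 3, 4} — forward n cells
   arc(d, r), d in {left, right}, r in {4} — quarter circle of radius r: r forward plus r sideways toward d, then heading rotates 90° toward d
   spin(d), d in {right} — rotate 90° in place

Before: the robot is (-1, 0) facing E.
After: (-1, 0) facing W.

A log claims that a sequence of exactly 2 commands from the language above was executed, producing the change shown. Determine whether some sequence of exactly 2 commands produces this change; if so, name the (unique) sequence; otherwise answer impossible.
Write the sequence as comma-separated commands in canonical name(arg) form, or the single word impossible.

key: parked at (-1,0) the whole time — nothing moves the robot
begin: (-1, 0) facing E
step 1 (spin(right)): (-1, 0) facing S
step 2 (spin(right)): (-1, 0) facing W
no other 2-command option fits: unique.

spin(right), spin(right)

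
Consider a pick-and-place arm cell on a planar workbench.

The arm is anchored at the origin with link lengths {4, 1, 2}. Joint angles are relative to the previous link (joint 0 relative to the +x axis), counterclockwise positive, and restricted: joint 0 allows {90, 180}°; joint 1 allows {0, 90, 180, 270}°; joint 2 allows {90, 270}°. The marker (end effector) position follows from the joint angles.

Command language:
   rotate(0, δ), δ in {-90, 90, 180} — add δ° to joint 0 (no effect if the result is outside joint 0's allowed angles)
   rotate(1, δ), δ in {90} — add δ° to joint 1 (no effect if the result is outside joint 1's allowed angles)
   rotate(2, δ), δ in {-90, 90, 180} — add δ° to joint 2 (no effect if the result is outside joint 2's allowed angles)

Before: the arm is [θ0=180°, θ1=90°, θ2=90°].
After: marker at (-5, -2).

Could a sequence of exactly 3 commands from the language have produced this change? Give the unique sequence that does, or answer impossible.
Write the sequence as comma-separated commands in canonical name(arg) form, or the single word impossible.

rotate(1, 90), rotate(1, 90), rotate(1, 90)

begin: [θ0=180°, θ1=90°, θ2=90°]
t=1 rotate(1, 90) ⇒ [θ0=180°, θ1=180°, θ2=90°]
t=2 rotate(1, 90) ⇒ [θ0=180°, θ1=270°, θ2=90°]
t=3 rotate(1, 90) ⇒ [θ0=180°, θ1=0°, θ2=90°]
no other 3-command option fits: unique.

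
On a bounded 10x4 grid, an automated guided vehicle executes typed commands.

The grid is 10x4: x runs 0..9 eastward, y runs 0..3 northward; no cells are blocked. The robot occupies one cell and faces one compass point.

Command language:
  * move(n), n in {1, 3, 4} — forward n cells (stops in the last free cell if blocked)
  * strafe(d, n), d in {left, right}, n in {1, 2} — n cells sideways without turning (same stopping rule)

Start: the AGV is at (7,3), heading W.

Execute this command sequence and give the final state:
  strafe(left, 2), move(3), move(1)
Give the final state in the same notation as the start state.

begin: at (7,3), heading W
t=1 strafe(left, 2) ⇒ at (7,1), heading W
t=2 move(3) ⇒ at (4,1), heading W
t=3 move(1) ⇒ at (3,1), heading W

at (3,1), heading W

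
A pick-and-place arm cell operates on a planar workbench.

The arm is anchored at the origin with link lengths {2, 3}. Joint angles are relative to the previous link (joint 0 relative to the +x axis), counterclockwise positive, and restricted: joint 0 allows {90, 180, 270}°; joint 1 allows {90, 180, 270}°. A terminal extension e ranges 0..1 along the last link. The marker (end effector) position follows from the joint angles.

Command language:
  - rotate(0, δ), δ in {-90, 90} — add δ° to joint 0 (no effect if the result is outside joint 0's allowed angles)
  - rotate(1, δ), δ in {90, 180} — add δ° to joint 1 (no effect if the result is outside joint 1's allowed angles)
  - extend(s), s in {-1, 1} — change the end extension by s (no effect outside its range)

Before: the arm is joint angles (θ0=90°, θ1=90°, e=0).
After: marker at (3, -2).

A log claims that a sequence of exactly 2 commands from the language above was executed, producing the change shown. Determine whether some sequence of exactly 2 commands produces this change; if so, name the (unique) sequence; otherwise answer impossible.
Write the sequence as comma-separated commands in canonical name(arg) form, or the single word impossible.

t0: joint angles (θ0=90°, θ1=90°, e=0)
[1] after rotate(0, 90): joint angles (θ0=180°, θ1=90°, e=0)
[2] after rotate(0, 90): joint angles (θ0=270°, θ1=90°, e=0)
all 36 alternatives checked — unique.

rotate(0, 90), rotate(0, 90)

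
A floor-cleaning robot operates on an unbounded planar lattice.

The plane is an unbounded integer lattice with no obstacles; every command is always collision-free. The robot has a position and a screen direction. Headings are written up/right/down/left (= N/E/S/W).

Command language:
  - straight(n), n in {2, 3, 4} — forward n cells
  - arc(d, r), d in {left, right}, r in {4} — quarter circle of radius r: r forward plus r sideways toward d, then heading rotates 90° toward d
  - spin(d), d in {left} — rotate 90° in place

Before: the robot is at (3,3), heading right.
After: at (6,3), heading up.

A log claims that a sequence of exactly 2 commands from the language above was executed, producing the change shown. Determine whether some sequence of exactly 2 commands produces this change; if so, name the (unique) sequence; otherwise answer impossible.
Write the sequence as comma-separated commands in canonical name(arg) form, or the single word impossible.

straight(3), spin(left)

key: order matters: swapping straight(3) and spin(left) lands elsewhere
t0: at (3,3), heading right
t=1 straight(3) ⇒ at (6,3), heading right
t=2 spin(left) ⇒ at (6,3), heading up
all 36 alternatives checked — unique.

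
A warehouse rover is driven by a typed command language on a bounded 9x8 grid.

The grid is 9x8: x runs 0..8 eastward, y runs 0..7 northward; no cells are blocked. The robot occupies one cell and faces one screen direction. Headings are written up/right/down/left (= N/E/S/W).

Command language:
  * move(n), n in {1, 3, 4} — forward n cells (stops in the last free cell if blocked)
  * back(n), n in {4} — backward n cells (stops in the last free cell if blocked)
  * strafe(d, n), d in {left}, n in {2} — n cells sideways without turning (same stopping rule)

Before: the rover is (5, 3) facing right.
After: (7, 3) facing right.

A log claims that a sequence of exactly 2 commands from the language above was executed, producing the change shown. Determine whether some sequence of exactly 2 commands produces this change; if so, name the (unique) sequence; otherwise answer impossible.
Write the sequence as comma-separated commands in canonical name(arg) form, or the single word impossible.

move(1), move(1)

key: still facing E at the end — nothing in the sequence rotates
from: (5, 3) facing right
[1] after move(1): (6, 3) facing right
[2] after move(1): (7, 3) facing right
no other 2-command option fits: unique.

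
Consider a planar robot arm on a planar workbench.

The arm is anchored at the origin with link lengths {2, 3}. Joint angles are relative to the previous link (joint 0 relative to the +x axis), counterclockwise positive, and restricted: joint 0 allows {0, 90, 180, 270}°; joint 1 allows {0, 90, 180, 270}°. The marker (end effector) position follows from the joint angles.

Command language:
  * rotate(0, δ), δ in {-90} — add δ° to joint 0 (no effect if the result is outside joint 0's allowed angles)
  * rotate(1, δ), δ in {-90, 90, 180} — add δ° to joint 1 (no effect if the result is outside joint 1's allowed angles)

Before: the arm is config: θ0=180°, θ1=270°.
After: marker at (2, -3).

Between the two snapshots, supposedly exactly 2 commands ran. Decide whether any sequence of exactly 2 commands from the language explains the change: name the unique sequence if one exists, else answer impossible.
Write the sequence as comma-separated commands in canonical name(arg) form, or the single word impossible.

begin: config: θ0=180°, θ1=270°
t=1 rotate(0, -90) ⇒ config: θ0=90°, θ1=270°
t=2 rotate(0, -90) ⇒ config: θ0=0°, θ1=270°
no rival 2-sequence matches.

rotate(0, -90), rotate(0, -90)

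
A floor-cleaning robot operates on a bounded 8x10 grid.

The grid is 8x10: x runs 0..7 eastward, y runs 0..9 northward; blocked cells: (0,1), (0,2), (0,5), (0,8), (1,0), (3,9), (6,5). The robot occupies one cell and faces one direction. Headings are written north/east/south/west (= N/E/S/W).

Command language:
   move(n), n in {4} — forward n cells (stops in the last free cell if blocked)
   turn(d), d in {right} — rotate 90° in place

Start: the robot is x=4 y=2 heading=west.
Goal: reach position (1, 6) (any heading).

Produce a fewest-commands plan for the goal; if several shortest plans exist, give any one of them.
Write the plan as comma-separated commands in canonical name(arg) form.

move(4), turn(right), move(4)

begin: x=4 y=2 heading=west
1. move(4) → x=1 y=2 heading=west
2. turn(right) → x=1 y=2 heading=north
3. move(4) → x=1 y=6 heading=north
nothing shorter than 3 reaches the goal.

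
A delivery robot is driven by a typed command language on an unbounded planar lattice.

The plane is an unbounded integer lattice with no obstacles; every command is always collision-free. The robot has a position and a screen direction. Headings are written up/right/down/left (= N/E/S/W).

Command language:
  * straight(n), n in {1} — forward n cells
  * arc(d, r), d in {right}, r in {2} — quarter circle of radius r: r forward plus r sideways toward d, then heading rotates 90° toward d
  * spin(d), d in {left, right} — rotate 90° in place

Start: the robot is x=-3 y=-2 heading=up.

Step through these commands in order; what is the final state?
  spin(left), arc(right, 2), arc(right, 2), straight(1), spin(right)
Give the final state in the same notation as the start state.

initial: x=-3 y=-2 heading=up
step 1 (spin(left)): x=-3 y=-2 heading=left
step 2 (arc(right, 2)): x=-5 y=0 heading=up
step 3 (arc(right, 2)): x=-3 y=2 heading=right
step 4 (straight(1)): x=-2 y=2 heading=right
step 5 (spin(right)): x=-2 y=2 heading=down

x=-2 y=2 heading=down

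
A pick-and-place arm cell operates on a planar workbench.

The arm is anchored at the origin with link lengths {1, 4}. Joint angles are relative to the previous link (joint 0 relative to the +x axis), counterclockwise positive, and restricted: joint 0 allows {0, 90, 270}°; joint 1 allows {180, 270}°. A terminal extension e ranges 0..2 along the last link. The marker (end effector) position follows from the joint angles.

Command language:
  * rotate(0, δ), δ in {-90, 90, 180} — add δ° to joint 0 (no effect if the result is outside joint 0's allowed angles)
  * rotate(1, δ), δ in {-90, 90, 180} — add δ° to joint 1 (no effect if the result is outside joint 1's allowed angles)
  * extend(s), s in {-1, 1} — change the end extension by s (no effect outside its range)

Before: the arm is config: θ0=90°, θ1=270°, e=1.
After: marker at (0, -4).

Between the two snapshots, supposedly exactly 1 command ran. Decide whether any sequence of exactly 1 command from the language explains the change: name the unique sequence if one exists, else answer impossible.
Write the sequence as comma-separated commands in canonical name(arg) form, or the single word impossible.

t0: config: θ0=90°, θ1=270°, e=1
1. rotate(1, -90) → config: θ0=90°, θ1=180°, e=1
no rival 1-sequence matches.

rotate(1, -90)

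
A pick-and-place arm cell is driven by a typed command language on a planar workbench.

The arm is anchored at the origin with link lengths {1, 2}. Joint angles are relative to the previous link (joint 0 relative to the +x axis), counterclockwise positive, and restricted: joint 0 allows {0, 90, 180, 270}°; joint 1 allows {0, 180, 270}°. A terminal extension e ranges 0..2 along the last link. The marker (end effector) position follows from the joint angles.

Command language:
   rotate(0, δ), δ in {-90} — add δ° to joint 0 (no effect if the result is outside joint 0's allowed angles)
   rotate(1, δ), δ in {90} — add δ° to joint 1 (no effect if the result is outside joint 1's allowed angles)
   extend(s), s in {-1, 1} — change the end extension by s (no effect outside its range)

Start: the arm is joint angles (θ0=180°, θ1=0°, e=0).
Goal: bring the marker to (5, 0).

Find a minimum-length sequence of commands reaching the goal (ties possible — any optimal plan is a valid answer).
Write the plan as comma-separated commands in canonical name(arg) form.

begin: joint angles (θ0=180°, θ1=0°, e=0)
1. rotate(0, -90) → joint angles (θ0=90°, θ1=0°, e=0)
2. rotate(0, -90) → joint angles (θ0=0°, θ1=0°, e=0)
3. extend(1) → joint angles (θ0=0°, θ1=0°, e=1)
4. extend(1) → joint angles (θ0=0°, θ1=0°, e=2)
no 3-step plan works, so 4 is optimal.

rotate(0, -90), rotate(0, -90), extend(1), extend(1)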